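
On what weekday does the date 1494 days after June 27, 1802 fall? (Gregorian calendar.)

First find the weekday of Jun 27, 1802. Doomsday rule: the anchor day for the 1800s is Friday. For year 02: 2÷12 = 0 r 2, and 2÷4 = 0, so 0+2+0 = 2.
Friday + 2 ≡ Sunday — that's 1802's doomsday.
In June the doomsday date is Jun 6.
Jun 27 is 21 days after Jun 6; 21 mod 7 = 0, so Sunday + 0 = Sunday.
1494 mod 7 = 3, so 1494 days after a Sunday is Sunday + 3 = Wednesday.

Wednesday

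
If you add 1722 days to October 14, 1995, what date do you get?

+366 (one year; includes Feb 29, 1996) → Oct 14, 1996 (1356 left).
+365 (one year) → Oct 14, 1997 (991 left).
+365 (one year) → Oct 14, 1998 (626 left).
+365 (one year) → Oct 14, 1999 (261 left).
Oct has 31 days: +18 → Nov 1, 1999 (243 left).
Nov has 30 days: +30 → Dec 1, 1999 (213 left).
Dec has 31 days: +31 → Jan 1, 2000 (182 left).
Jan has 31 days: +31 → Feb 1, 2000 (151 left).
Feb has 29 days: +29 → Mar 1, 2000 (122 left).
Mar has 31 days: +31 → Apr 1, 2000 (91 left).
Apr has 30 days: +30 → May 1, 2000 (61 left).
May has 31 days: +31 → Jun 1, 2000 (30 left).
Jun has 30 days: +30 → Jul 1, 2000 (0 left).

July 1, 2000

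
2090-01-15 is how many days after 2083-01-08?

Jan 8, 2083 → Jan 8, 2084: 365 days.
Jan 8, 2084 → Jan 8, 2085: 366 days (Feb 29, 2084 is in that span).
Jan 8, 2085 → Jan 8, 2086: 365 days.
Jan 8, 2086 → Jan 8, 2087: 365 days.
Jan 8, 2087 → Jan 8, 2088: 365 days.
Jan 8, 2088 → Jan 8, 2089: 366 days (Feb 29, 2088 is in that span).
Jan 8, 2089 → Feb 8, 2089: 31 days (January has 31).
Feb 8, 2089 → Mar 8, 2089: 28 days (February has 28).
Mar 8, 2089 → Apr 8, 2089: 31 days (March has 31).
Apr 8, 2089 → May 8, 2089: 30 days (April has 30).
May 8, 2089 → Jun 8, 2089: 31 days (May has 31).
Jun 8, 2089 → Jul 8, 2089: 30 days (June has 30).
Jul 8, 2089 → Aug 8, 2089: 31 days (July has 31).
Aug 8, 2089 → Sep 8, 2089: 31 days (August has 31).
Sep 8, 2089 → Oct 8, 2089: 30 days (September has 30).
Oct 8, 2089 → Nov 8, 2089: 31 days (October has 31).
Nov 8, 2089 → Dec 8, 2089: 30 days (November has 30).
Dec 8, 2089 → Jan 8, 2090: 31 days (December has 31).
Jan 8, 2090 → Jan 15, 2090: 7 days.
Total: 2564 days.

2564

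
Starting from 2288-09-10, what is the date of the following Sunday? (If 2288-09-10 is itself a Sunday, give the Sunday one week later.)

Sep 10, 2288 is a Monday.
From Monday to the next Sunday is 6 days.
Sep 10, 2288 + 6 = Sep 16, 2288.

September 16, 2288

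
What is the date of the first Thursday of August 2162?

August 1, 2162 is a Sunday.
The first Thursday is therefore August 5 (4 days later).

August 5, 2162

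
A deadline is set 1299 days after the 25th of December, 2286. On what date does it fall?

July 16, 2290

+365 (one year) → Dec 25, 2287 (934 left).
+366 (one year; includes Feb 29, 2288) → Dec 25, 2288 (568 left).
+365 (one year) → Dec 25, 2289 (203 left).
Dec has 31 days: +7 → Jan 1, 2290 (196 left).
Jan has 31 days: +31 → Feb 1, 2290 (165 left).
Feb has 28 days: +28 → Mar 1, 2290 (137 left).
Mar has 31 days: +31 → Apr 1, 2290 (106 left).
Apr has 30 days: +30 → May 1, 2290 (76 left).
May has 31 days: +31 → Jun 1, 2290 (45 left).
Jun has 30 days: +30 → Jul 1, 2290 (15 left).
+15 → Jul 16, 2290.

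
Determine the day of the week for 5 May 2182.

Doomsday rule: the anchor day for the 2100s is Sunday. For year 82: 82÷12 = 6 r 10, and 10÷4 = 2, so 6+10+2 = 18.
Sunday + 18 ≡ Thursday — that's 2182's doomsday.
In May the doomsday date is May 9.
May 5 is 4 days before May 9; 4 mod 7 = 4, so Thursday − 4 = Sunday.

Sunday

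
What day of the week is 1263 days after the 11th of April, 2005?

Thursday

Apr 11, 2005 is a Monday.
1263 mod 7 = 3, so 1263 days after a Monday is Monday + 3 = Thursday.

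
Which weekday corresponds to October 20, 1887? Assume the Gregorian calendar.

January 1, 1887 is a Saturday.
Jan 1, 1887 → Feb 1, 1887: 31 days (January has 31).
Feb 1, 1887 → Mar 1, 1887: 28 days (February has 28).
Mar 1, 1887 → Apr 1, 1887: 31 days (March has 31).
Apr 1, 1887 → May 1, 1887: 30 days (April has 30).
May 1, 1887 → Jun 1, 1887: 31 days (May has 31).
Jun 1, 1887 → Jul 1, 1887: 30 days (June has 30).
Jul 1, 1887 → Aug 1, 1887: 31 days (July has 31).
Aug 1, 1887 → Sep 1, 1887: 31 days (August has 31).
Sep 1, 1887 → Oct 1, 1887: 30 days (September has 30).
Oct 1, 1887 → Oct 20, 1887: 19 days.
Total: 292 days.
292 mod 7 = 5, so Saturday + 5 = Thursday.

Thursday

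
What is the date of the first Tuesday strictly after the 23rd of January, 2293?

January 24, 2293

Jan 23, 2293 is a Monday.
From Monday to the next Tuesday is 1 day.
Jan 23, 2293 + 1 = Jan 24, 2293.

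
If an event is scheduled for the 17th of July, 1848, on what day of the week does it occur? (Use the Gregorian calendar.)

Monday

Doomsday rule: the anchor day for the 1800s is Friday. For year 48: 48÷12 = 4 r 0, and 0÷4 = 0, so 4+0+0 = 4.
Friday + 4 ≡ Tuesday — that's 1848's doomsday.
In July the doomsday date is Jul 11.
Jul 17 is 6 days after Jul 11; 6 mod 7 = 6, so Tuesday + 6 = Monday.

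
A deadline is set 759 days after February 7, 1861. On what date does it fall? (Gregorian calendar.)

March 8, 1863

+365 (one year) → Feb 7, 1862 (394 left).
Feb has 28 days: +22 → Mar 1, 1862 (372 left).
Mar has 31 days: +31 → Apr 1, 1862 (341 left).
Apr has 30 days: +30 → May 1, 1862 (311 left).
May has 31 days: +31 → Jun 1, 1862 (280 left).
Jun has 30 days: +30 → Jul 1, 1862 (250 left).
Jul has 31 days: +31 → Aug 1, 1862 (219 left).
Aug has 31 days: +31 → Sep 1, 1862 (188 left).
Sep has 30 days: +30 → Oct 1, 1862 (158 left).
Oct has 31 days: +31 → Nov 1, 1862 (127 left).
Nov has 30 days: +30 → Dec 1, 1862 (97 left).
Dec has 31 days: +31 → Jan 1, 1863 (66 left).
Jan has 31 days: +31 → Feb 1, 1863 (35 left).
Feb has 28 days: +28 → Mar 1, 1863 (7 left).
+7 → Mar 8, 1863.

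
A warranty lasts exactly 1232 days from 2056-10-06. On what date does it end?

February 20, 2060

+365 (one year) → Oct 6, 2057 (867 left).
+365 (one year) → Oct 6, 2058 (502 left).
+365 (one year) → Oct 6, 2059 (137 left).
Oct has 31 days: +26 → Nov 1, 2059 (111 left).
Nov has 30 days: +30 → Dec 1, 2059 (81 left).
Dec has 31 days: +31 → Jan 1, 2060 (50 left).
Jan has 31 days: +31 → Feb 1, 2060 (19 left).
+19 → Feb 20, 2060.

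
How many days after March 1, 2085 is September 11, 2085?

Mar 1, 2085 → Apr 1, 2085: 31 days (March has 31).
Apr 1, 2085 → May 1, 2085: 30 days (April has 30).
May 1, 2085 → Jun 1, 2085: 31 days (May has 31).
Jun 1, 2085 → Jul 1, 2085: 30 days (June has 30).
Jul 1, 2085 → Aug 1, 2085: 31 days (July has 31).
Aug 1, 2085 → Sep 1, 2085: 31 days (August has 31).
Sep 1, 2085 → Sep 11, 2085: 10 days.
Total: 194 days.

194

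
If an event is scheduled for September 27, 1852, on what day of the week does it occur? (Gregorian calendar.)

Doomsday rule: the anchor day for the 1800s is Friday. For year 52: 52÷12 = 4 r 4, and 4÷4 = 1, so 4+4+1 = 9.
Friday + 9 ≡ Sunday — that's 1852's doomsday.
In September the doomsday date is Sep 5.
Sep 27 is 22 days after Sep 5; 22 mod 7 = 1, so Sunday + 1 = Monday.

Monday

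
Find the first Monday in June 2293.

June 5, 2293

June 1, 2293 is a Thursday.
The first Monday is therefore June 5 (4 days later).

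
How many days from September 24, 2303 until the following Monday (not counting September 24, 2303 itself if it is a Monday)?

Sep 24, 2303 is a Thursday.
From Thursday to the next Monday is 4 days.

4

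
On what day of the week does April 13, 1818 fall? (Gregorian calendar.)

Monday

January 1, 1818 is a Thursday.
Jan 1, 1818 → Feb 1, 1818: 31 days (January has 31).
Feb 1, 1818 → Mar 1, 1818: 28 days (February has 28).
Mar 1, 1818 → Apr 1, 1818: 31 days (March has 31).
Apr 1, 1818 → Apr 13, 1818: 12 days.
Total: 102 days.
102 mod 7 = 4, so Thursday + 4 = Monday.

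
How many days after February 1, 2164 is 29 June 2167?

Feb 1, 2164 → Feb 1, 2165: 366 days (Feb 29, 2164 is in that span).
Feb 1, 2165 → Feb 1, 2166: 365 days.
Feb 1, 2166 → Feb 1, 2167: 365 days.
Feb 1, 2167 → Mar 1, 2167: 28 days (February has 28).
Mar 1, 2167 → Apr 1, 2167: 31 days (March has 31).
Apr 1, 2167 → May 1, 2167: 30 days (April has 30).
May 1, 2167 → Jun 1, 2167: 31 days (May has 31).
Jun 1, 2167 → Jun 29, 2167: 28 days.
Total: 1244 days.

1244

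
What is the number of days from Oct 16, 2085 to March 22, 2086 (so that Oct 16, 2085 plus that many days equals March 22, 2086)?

157

Oct 16, 2085 → Nov 16, 2085: 31 days (October has 31).
Nov 16, 2085 → Dec 16, 2085: 30 days (November has 30).
Dec 16, 2085 → Jan 16, 2086: 31 days (December has 31).
Jan 16, 2086 → Feb 16, 2086: 31 days (January has 31).
Feb 16, 2086 → Mar 16, 2086: 28 days (February has 28).
Mar 16, 2086 → Mar 22, 2086: 6 days.
Total: 157 days.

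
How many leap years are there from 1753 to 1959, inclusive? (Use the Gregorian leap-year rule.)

49

Multiples of 4 in [1753,1959]: 51.
Of those, multiples of 100: 2 (not leap unless ÷400).
Multiples of 400: 0.
Leap years = 51 − 2 + 0 = 49.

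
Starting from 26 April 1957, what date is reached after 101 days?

August 5, 1957

Apr has 30 days: +5 → May 1, 1957 (96 left).
May has 31 days: +31 → Jun 1, 1957 (65 left).
Jun has 30 days: +30 → Jul 1, 1957 (35 left).
Jul has 31 days: +31 → Aug 1, 1957 (4 left).
+4 → Aug 5, 1957.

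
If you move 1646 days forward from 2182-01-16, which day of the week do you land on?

Thursday

Jan 16, 2182 is a Wednesday.
1646 mod 7 = 1, so 1646 days after a Wednesday is Wednesday + 1 = Thursday.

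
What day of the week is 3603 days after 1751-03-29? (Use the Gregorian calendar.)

First find the weekday of Mar 29, 1751. Doomsday rule: the anchor day for the 1700s is Sunday. For year 51: 51÷12 = 4 r 3, and 3÷4 = 0, so 4+3+0 = 7.
Sunday + 7 ≡ Sunday — that's 1751's doomsday.
In March the doomsday date is Mar 14.
Mar 29 is 15 days after Mar 14; 15 mod 7 = 1, so Sunday + 1 = Monday.
3603 mod 7 = 5, so 3603 days after a Monday is Monday + 5 = Saturday.

Saturday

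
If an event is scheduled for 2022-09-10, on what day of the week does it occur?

Doomsday rule: the anchor day for the 2000s is Tuesday. For year 22: 22÷12 = 1 r 10, and 10÷4 = 2, so 1+10+2 = 13.
Tuesday + 13 ≡ Monday — that's 2022's doomsday.
In September the doomsday date is Sep 5.
Sep 10 is 5 days after Sep 5; 5 mod 7 = 5, so Monday + 5 = Saturday.

Saturday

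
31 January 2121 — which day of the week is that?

Friday

Doomsday rule: the anchor day for the 2100s is Sunday. For year 21: 21÷12 = 1 r 9, and 9÷4 = 2, so 1+9+2 = 12.
Sunday + 12 ≡ Friday — that's 2121's doomsday.
In January the doomsday date is Jan 3 (2121 is not a leap year).
Jan 31 is 28 days after Jan 3; 28 mod 7 = 0, so Friday + 0 = Friday.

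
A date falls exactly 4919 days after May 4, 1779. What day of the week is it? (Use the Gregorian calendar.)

Sunday

First find the weekday of May 4, 1779. Doomsday rule: the anchor day for the 1700s is Sunday. For year 79: 79÷12 = 6 r 7, and 7÷4 = 1, so 6+7+1 = 14.
Sunday + 14 ≡ Sunday — that's 1779's doomsday.
In May the doomsday date is May 9.
May 4 is 5 days before May 9; 5 mod 7 = 5, so Sunday − 5 = Tuesday.
4919 mod 7 = 5, so 4919 days after a Tuesday is Tuesday + 5 = Sunday.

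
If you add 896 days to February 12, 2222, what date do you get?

+365 (one year) → Feb 12, 2223 (531 left).
+365 (one year) → Feb 12, 2224 (166 left).
Feb has 29 days: +18 → Mar 1, 2224 (148 left).
Mar has 31 days: +31 → Apr 1, 2224 (117 left).
Apr has 30 days: +30 → May 1, 2224 (87 left).
May has 31 days: +31 → Jun 1, 2224 (56 left).
Jun has 30 days: +30 → Jul 1, 2224 (26 left).
+26 → Jul 27, 2224.

July 27, 2224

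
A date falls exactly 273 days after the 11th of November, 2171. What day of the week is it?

Monday

Nov 11, 2171 is a Monday.
273 mod 7 = 0, so 273 days after a Monday is Monday + 0 = Monday.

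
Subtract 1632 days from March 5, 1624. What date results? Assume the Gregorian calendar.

−366 (one year; includes Feb 29, 1624) → Mar 5, 1623 (1266 left).
−365 (one year) → Mar 5, 1622 (901 left).
−365 (one year) → Mar 5, 1621 (536 left).
−365 (one year) → Mar 5, 1620 (171 left).
−5 → Feb 29, 1620 (end of Feb, 29 days; 166 left).
−29 → Jan 31, 1620 (end of Jan, 31 days; 137 left).
−31 → Dec 31, 1619 (end of Dec, 31 days; 106 left).
−31 → Nov 30, 1619 (end of Nov, 30 days; 75 left).
−30 → Oct 31, 1619 (end of Oct, 31 days; 45 left).
−31 → Sep 30, 1619 (end of Sep, 30 days; 14 left).
−14 → Sep 16, 1619.

September 16, 1619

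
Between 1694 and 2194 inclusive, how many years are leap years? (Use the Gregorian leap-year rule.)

Multiples of 4 in [1694,2194]: 125.
Of those, multiples of 100: 5 (not leap unless ÷400).
Multiples of 400: 1.
Leap years = 125 − 5 + 1 = 121.

121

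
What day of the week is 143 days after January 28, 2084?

First find the weekday of Jan 28, 2084. Doomsday rule: the anchor day for the 2000s is Tuesday. For year 84: 84÷12 = 7 r 0, and 0÷4 = 0, so 7+0+0 = 7.
Tuesday + 7 ≡ Tuesday — that's 2084's doomsday.
In January the doomsday date is Jan 4 (2084 is a leap year (divisible by 4)).
Jan 28 is 24 days after Jan 4; 24 mod 7 = 3, so Tuesday + 3 = Friday.
143 mod 7 = 3, so 143 days after a Friday is Friday + 3 = Monday.

Monday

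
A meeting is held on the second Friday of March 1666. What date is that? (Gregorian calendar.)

March 12, 1666

March 1, 1666 is a Monday.
The first Friday is therefore March 5 (4 days later).
The second Friday is 5 + 1×7 = March 12.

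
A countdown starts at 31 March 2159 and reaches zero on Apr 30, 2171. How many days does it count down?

4413

Mar 31, 2159 → Mar 31, 2160: 366 days (Feb 29, 2160 is in that span).
Mar 31, 2160 → Mar 31, 2161: 365 days.
Mar 31, 2161 → Mar 31, 2162: 365 days.
Mar 31, 2162 → Mar 31, 2163: 365 days.
Mar 31, 2163 → Mar 31, 2164: 366 days (Feb 29, 2164 is in that span).
Mar 31, 2164 → Mar 31, 2165: 365 days.
Mar 31, 2165 → Mar 31, 2166: 365 days.
Mar 31, 2166 → Mar 31, 2167: 365 days.
Mar 31, 2167 → Mar 31, 2168: 366 days (Feb 29, 2168 is in that span).
Mar 31, 2168 → Mar 31, 2169: 365 days.
Mar 31, 2169 → Mar 31, 2170: 365 days.
Mar 31, 2170 → Apr 30, 2170: 30 days (March has 31).
Apr 30, 2170 → May 30, 2170: 30 days (April has 30).
May 30, 2170 → Jun 30, 2170: 31 days (May has 31).
Jun 30, 2170 → Jul 30, 2170: 30 days (June has 30).
Jul 30, 2170 → Aug 30, 2170: 31 days (July has 31).
Aug 30, 2170 → Sep 30, 2170: 31 days (August has 31).
Sep 30, 2170 → Oct 30, 2170: 30 days (September has 30).
Oct 30, 2170 → Nov 30, 2170: 31 days (October has 31).
Nov 30, 2170 → Dec 30, 2170: 30 days (November has 30).
Dec 30, 2170 → Jan 30, 2171: 31 days (December has 31).
Jan 30, 2171 → Feb 28, 2171: 29 days (January has 31).
Feb 28, 2171 → Mar 28, 2171: 28 days (February has 28).
Mar 28, 2171 → Apr 28, 2171: 31 days (March has 31).
Apr 28, 2171 → Apr 30, 2171: 2 days.
Total: 4413 days.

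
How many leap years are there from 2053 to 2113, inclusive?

14

Multiples of 4 in [2053,2113]: 15.
Of those, multiples of 100: 1 (not leap unless ÷400).
Multiples of 400: 0.
Leap years = 15 − 1 + 0 = 14.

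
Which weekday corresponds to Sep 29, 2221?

Doomsday rule: the anchor day for the 2200s is Friday. For year 21: 21÷12 = 1 r 9, and 9÷4 = 2, so 1+9+2 = 12.
Friday + 12 ≡ Wednesday — that's 2221's doomsday.
In September the doomsday date is Sep 5.
Sep 29 is 24 days after Sep 5; 24 mod 7 = 3, so Wednesday + 3 = Saturday.

Saturday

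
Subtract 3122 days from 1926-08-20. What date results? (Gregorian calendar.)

−365 (one year) → Aug 20, 1925 (2757 left).
−365 (one year) → Aug 20, 1924 (2392 left).
−366 (one year; includes Feb 29, 1924) → Aug 20, 1923 (2026 left).
−365 (one year) → Aug 20, 1922 (1661 left).
−365 (one year) → Aug 20, 1921 (1296 left).
−365 (one year) → Aug 20, 1920 (931 left).
−366 (one year; includes Feb 29, 1920) → Aug 20, 1919 (565 left).
−365 (one year) → Aug 20, 1918 (200 left).
−20 → Jul 31, 1918 (end of Jul, 31 days; 180 left).
−31 → Jun 30, 1918 (end of Jun, 30 days; 149 left).
−30 → May 31, 1918 (end of May, 31 days; 119 left).
−31 → Apr 30, 1918 (end of Apr, 30 days; 88 left).
−30 → Mar 31, 1918 (end of Mar, 31 days; 58 left).
−31 → Feb 28, 1918 (end of Feb, 28 days; 27 left).
−27 → Feb 1, 1918.

February 1, 1918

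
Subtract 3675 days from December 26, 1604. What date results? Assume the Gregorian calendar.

December 4, 1594

−366 (one year; includes Feb 29, 1604) → Dec 26, 1603 (3309 left).
−365 (one year) → Dec 26, 1602 (2944 left).
−365 (one year) → Dec 26, 1601 (2579 left).
−365 (one year) → Dec 26, 1600 (2214 left).
−366 (one year; includes Feb 29, 1600) → Dec 26, 1599 (1848 left).
−365 (one year) → Dec 26, 1598 (1483 left).
−365 (one year) → Dec 26, 1597 (1118 left).
−365 (one year) → Dec 26, 1596 (753 left).
−366 (one year; includes Feb 29, 1596) → Dec 26, 1595 (387 left).
−26 → Nov 30, 1595 (end of Nov, 30 days; 361 left).
−30 → Oct 31, 1595 (end of Oct, 31 days; 331 left).
−31 → Sep 30, 1595 (end of Sep, 30 days; 300 left).
−30 → Aug 31, 1595 (end of Aug, 31 days; 270 left).
−31 → Jul 31, 1595 (end of Jul, 31 days; 239 left).
−31 → Jun 30, 1595 (end of Jun, 30 days; 208 left).
−30 → May 31, 1595 (end of May, 31 days; 178 left).
−31 → Apr 30, 1595 (end of Apr, 30 days; 147 left).
−30 → Mar 31, 1595 (end of Mar, 31 days; 117 left).
−31 → Feb 28, 1595 (end of Feb, 28 days; 86 left).
−28 → Jan 31, 1595 (end of Jan, 31 days; 58 left).
−31 → Dec 31, 1594 (end of Dec, 31 days; 27 left).
−27 → Dec 4, 1594.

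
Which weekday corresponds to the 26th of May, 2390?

Saturday

Doomsday rule: the anchor day for the 2300s is Wednesday. For year 90: 90÷12 = 7 r 6, and 6÷4 = 1, so 7+6+1 = 14.
Wednesday + 14 ≡ Wednesday — that's 2390's doomsday.
In May the doomsday date is May 9.
May 26 is 17 days after May 9; 17 mod 7 = 3, so Wednesday + 3 = Saturday.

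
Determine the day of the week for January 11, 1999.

Doomsday rule: the anchor day for the 1900s is Wednesday. For year 99: 99÷12 = 8 r 3, and 3÷4 = 0, so 8+3+0 = 11.
Wednesday + 11 ≡ Sunday — that's 1999's doomsday.
In January the doomsday date is Jan 3 (1999 is not a leap year).
Jan 11 is 8 days after Jan 3; 8 mod 7 = 1, so Sunday + 1 = Monday.

Monday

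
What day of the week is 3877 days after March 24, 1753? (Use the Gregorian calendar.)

Mar 24, 1753 is a Saturday.
3877 mod 7 = 6, so 3877 days after a Saturday is Saturday + 6 = Friday.

Friday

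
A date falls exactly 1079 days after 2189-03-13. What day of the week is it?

Saturday

Mar 13, 2189 is a Friday.
1079 mod 7 = 1, so 1079 days after a Friday is Friday + 1 = Saturday.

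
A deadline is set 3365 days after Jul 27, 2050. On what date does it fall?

+365 (one year) → Jul 27, 2051 (3000 left).
+366 (one year; includes Feb 29, 2052) → Jul 27, 2052 (2634 left).
+365 (one year) → Jul 27, 2053 (2269 left).
+365 (one year) → Jul 27, 2054 (1904 left).
+365 (one year) → Jul 27, 2055 (1539 left).
+366 (one year; includes Feb 29, 2056) → Jul 27, 2056 (1173 left).
+365 (one year) → Jul 27, 2057 (808 left).
+365 (one year) → Jul 27, 2058 (443 left).
+365 (one year) → Jul 27, 2059 (78 left).
Jul has 31 days: +5 → Aug 1, 2059 (73 left).
Aug has 31 days: +31 → Sep 1, 2059 (42 left).
Sep has 30 days: +30 → Oct 1, 2059 (12 left).
+12 → Oct 13, 2059.

October 13, 2059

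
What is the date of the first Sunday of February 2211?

February 3, 2211

February 1, 2211 is a Friday.
The first Sunday is therefore February 3 (2 days later).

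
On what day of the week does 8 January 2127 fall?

Wednesday

Doomsday rule: the anchor day for the 2100s is Sunday. For year 27: 27÷12 = 2 r 3, and 3÷4 = 0, so 2+3+0 = 5.
Sunday + 5 ≡ Friday — that's 2127's doomsday.
In January the doomsday date is Jan 3 (2127 is not a leap year).
Jan 8 is 5 days after Jan 3; 5 mod 7 = 5, so Friday + 5 = Wednesday.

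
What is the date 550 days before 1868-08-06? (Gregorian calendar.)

−366 (one year; includes Feb 29, 1868) → Aug 6, 1867 (184 left).
−6 → Jul 31, 1867 (end of Jul, 31 days; 178 left).
−31 → Jun 30, 1867 (end of Jun, 30 days; 147 left).
−30 → May 31, 1867 (end of May, 31 days; 117 left).
−31 → Apr 30, 1867 (end of Apr, 30 days; 86 left).
−30 → Mar 31, 1867 (end of Mar, 31 days; 56 left).
−31 → Feb 28, 1867 (end of Feb, 28 days; 25 left).
−25 → Feb 3, 1867.

February 3, 1867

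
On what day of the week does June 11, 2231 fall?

January 1, 2231 is a Saturday.
Jan 1, 2231 → Feb 1, 2231: 31 days (January has 31).
Feb 1, 2231 → Mar 1, 2231: 28 days (February has 28).
Mar 1, 2231 → Apr 1, 2231: 31 days (March has 31).
Apr 1, 2231 → May 1, 2231: 30 days (April has 30).
May 1, 2231 → Jun 1, 2231: 31 days (May has 31).
Jun 1, 2231 → Jun 11, 2231: 10 days.
Total: 161 days.
161 mod 7 = 0, so Saturday + 0 = Saturday.

Saturday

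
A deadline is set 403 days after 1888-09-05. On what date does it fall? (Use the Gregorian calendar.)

+365 (one year) → Sep 5, 1889 (38 left).
Sep has 30 days: +26 → Oct 1, 1889 (12 left).
+12 → Oct 13, 1889.

October 13, 1889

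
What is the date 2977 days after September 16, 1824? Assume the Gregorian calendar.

+365 (one year) → Sep 16, 1825 (2612 left).
+365 (one year) → Sep 16, 1826 (2247 left).
+365 (one year) → Sep 16, 1827 (1882 left).
+366 (one year; includes Feb 29, 1828) → Sep 16, 1828 (1516 left).
+365 (one year) → Sep 16, 1829 (1151 left).
+365 (one year) → Sep 16, 1830 (786 left).
+365 (one year) → Sep 16, 1831 (421 left).
+366 (one year; includes Feb 29, 1832) → Sep 16, 1832 (55 left).
Sep has 30 days: +15 → Oct 1, 1832 (40 left).
Oct has 31 days: +31 → Nov 1, 1832 (9 left).
+9 → Nov 10, 1832.

November 10, 1832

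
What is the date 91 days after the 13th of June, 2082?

Jun has 30 days: +18 → Jul 1, 2082 (73 left).
Jul has 31 days: +31 → Aug 1, 2082 (42 left).
Aug has 31 days: +31 → Sep 1, 2082 (11 left).
+11 → Sep 12, 2082.

September 12, 2082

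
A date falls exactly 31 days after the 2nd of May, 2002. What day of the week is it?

Sunday

May 2, 2002 is a Thursday.
31 mod 7 = 3, so 31 days after a Thursday is Thursday + 3 = Sunday.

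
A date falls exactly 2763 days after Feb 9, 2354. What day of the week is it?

Sunday

Feb 9, 2354 is a Tuesday.
2763 mod 7 = 5, so 2763 days after a Tuesday is Tuesday + 5 = Sunday.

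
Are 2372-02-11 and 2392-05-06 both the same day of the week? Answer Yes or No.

No

From Feb 11, 2372 to May 6, 2392 is 7390 days.
7390 mod 7 = 5, so they are different weekdays.
(Feb 11, 2372 is a Friday; May 6, 2392 is a Wednesday.)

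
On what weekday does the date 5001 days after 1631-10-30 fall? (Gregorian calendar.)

Oct 30, 1631 is a Thursday.
5001 mod 7 = 3, so 5001 days after a Thursday is Thursday + 3 = Sunday.

Sunday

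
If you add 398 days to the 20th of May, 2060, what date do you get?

June 22, 2061

May has 31 days: +12 → Jun 1, 2060 (386 left).
Jun has 30 days: +30 → Jul 1, 2060 (356 left).
Jul has 31 days: +31 → Aug 1, 2060 (325 left).
Aug has 31 days: +31 → Sep 1, 2060 (294 left).
Sep has 30 days: +30 → Oct 1, 2060 (264 left).
Oct has 31 days: +31 → Nov 1, 2060 (233 left).
Nov has 30 days: +30 → Dec 1, 2060 (203 left).
Dec has 31 days: +31 → Jan 1, 2061 (172 left).
Jan has 31 days: +31 → Feb 1, 2061 (141 left).
Feb has 28 days: +28 → Mar 1, 2061 (113 left).
Mar has 31 days: +31 → Apr 1, 2061 (82 left).
Apr has 30 days: +30 → May 1, 2061 (52 left).
May has 31 days: +31 → Jun 1, 2061 (21 left).
+21 → Jun 22, 2061.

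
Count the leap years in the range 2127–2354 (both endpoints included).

Multiples of 4 in [2127,2354]: 57.
Of those, multiples of 100: 2 (not leap unless ÷400).
Multiples of 400: 0.
Leap years = 57 − 2 + 0 = 55.

55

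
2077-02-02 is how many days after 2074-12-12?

Dec 12, 2074 → Dec 12, 2075: 365 days.
Dec 12, 2075 → Dec 12, 2076: 366 days (Feb 29, 2076 is in that span).
Dec 12, 2076 → Jan 12, 2077: 31 days (December has 31).
Jan 12, 2077 → Feb 2, 2077: 21 days.
Total: 783 days.

783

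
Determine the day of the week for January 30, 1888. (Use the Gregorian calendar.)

Monday

Doomsday rule: the anchor day for the 1800s is Friday. For year 88: 88÷12 = 7 r 4, and 4÷4 = 1, so 7+4+1 = 12.
Friday + 12 ≡ Wednesday — that's 1888's doomsday.
In January the doomsday date is Jan 4 (1888 is a leap year (divisible by 4)).
Jan 30 is 26 days after Jan 4; 26 mod 7 = 5, so Wednesday + 5 = Monday.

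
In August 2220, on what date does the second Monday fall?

August 14, 2220

August 1, 2220 is a Tuesday.
The first Monday is therefore August 7 (6 days later).
The second Monday is 7 + 1×7 = August 14.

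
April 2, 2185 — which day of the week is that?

Doomsday rule: the anchor day for the 2100s is Sunday. For year 85: 85÷12 = 7 r 1, and 1÷4 = 0, so 7+1+0 = 8.
Sunday + 8 ≡ Monday — that's 2185's doomsday.
In April the doomsday date is Apr 4.
Apr 2 is 2 days before Apr 4; 2 mod 7 = 2, so Monday − 2 = Saturday.

Saturday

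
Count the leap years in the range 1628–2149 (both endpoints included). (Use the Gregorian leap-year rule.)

Multiples of 4 in [1628,2149]: 131.
Of those, multiples of 100: 5 (not leap unless ÷400).
Multiples of 400: 1.
Leap years = 131 − 5 + 1 = 127.

127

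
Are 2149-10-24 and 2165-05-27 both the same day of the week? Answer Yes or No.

No

From Oct 24, 2149 to May 27, 2165 is 5694 days.
5694 mod 7 = 3, so they are different weekdays.
(Oct 24, 2149 is a Friday; May 27, 2165 is a Monday.)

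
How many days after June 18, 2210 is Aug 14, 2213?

1153

Jun 18, 2210 → Jun 18, 2211: 365 days.
Jun 18, 2211 → Jun 18, 2212: 366 days (Feb 29, 2212 is in that span).
Jun 18, 2212 → Jun 18, 2213: 365 days.
Jun 18, 2213 → Jul 18, 2213: 30 days (June has 30).
Jul 18, 2213 → Aug 14, 2213: 27 days.
Total: 1153 days.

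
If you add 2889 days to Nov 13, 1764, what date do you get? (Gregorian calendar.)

+365 (one year) → Nov 13, 1765 (2524 left).
+365 (one year) → Nov 13, 1766 (2159 left).
+365 (one year) → Nov 13, 1767 (1794 left).
+366 (one year; includes Feb 29, 1768) → Nov 13, 1768 (1428 left).
+365 (one year) → Nov 13, 1769 (1063 left).
+365 (one year) → Nov 13, 1770 (698 left).
+365 (one year) → Nov 13, 1771 (333 left).
Nov has 30 days: +18 → Dec 1, 1771 (315 left).
Dec has 31 days: +31 → Jan 1, 1772 (284 left).
Jan has 31 days: +31 → Feb 1, 1772 (253 left).
Feb has 29 days: +29 → Mar 1, 1772 (224 left).
Mar has 31 days: +31 → Apr 1, 1772 (193 left).
Apr has 30 days: +30 → May 1, 1772 (163 left).
May has 31 days: +31 → Jun 1, 1772 (132 left).
Jun has 30 days: +30 → Jul 1, 1772 (102 left).
Jul has 31 days: +31 → Aug 1, 1772 (71 left).
Aug has 31 days: +31 → Sep 1, 1772 (40 left).
Sep has 30 days: +30 → Oct 1, 1772 (10 left).
+10 → Oct 11, 1772.

October 11, 1772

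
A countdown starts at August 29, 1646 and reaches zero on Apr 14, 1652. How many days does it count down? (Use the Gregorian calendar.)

2055

Aug 29, 1646 → Aug 29, 1647: 365 days.
Aug 29, 1647 → Aug 29, 1648: 366 days (Feb 29, 1648 is in that span).
Aug 29, 1648 → Aug 29, 1649: 365 days.
Aug 29, 1649 → Aug 29, 1650: 365 days.
Aug 29, 1650 → Aug 29, 1651: 365 days.
Aug 29, 1651 → Sep 29, 1651: 31 days (August has 31).
Sep 29, 1651 → Oct 29, 1651: 30 days (September has 30).
Oct 29, 1651 → Nov 29, 1651: 31 days (October has 31).
Nov 29, 1651 → Dec 29, 1651: 30 days (November has 30).
Dec 29, 1651 → Jan 29, 1652: 31 days (December has 31).
Jan 29, 1652 → Feb 29, 1652: 31 days (January has 31).
Feb 29, 1652 → Mar 29, 1652: 29 days (February has 29).
Mar 29, 1652 → Apr 14, 1652: 16 days.
Total: 2055 days.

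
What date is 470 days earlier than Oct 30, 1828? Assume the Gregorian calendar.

−366 (one year; includes Feb 29, 1828) → Oct 30, 1827 (104 left).
−30 → Sep 30, 1827 (end of Sep, 30 days; 74 left).
−30 → Aug 31, 1827 (end of Aug, 31 days; 44 left).
−31 → Jul 31, 1827 (end of Jul, 31 days; 13 left).
−13 → Jul 18, 1827.

July 18, 1827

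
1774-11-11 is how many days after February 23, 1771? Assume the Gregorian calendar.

Feb 23, 1771 → Feb 23, 1772: 365 days.
Feb 23, 1772 → Feb 23, 1773: 366 days (Feb 29, 1772 is in that span).
Feb 23, 1773 → Feb 23, 1774: 365 days.
Feb 23, 1774 → Mar 23, 1774: 28 days (February has 28).
Mar 23, 1774 → Apr 23, 1774: 31 days (March has 31).
Apr 23, 1774 → May 23, 1774: 30 days (April has 30).
May 23, 1774 → Jun 23, 1774: 31 days (May has 31).
Jun 23, 1774 → Jul 23, 1774: 30 days (June has 30).
Jul 23, 1774 → Aug 23, 1774: 31 days (July has 31).
Aug 23, 1774 → Sep 23, 1774: 31 days (August has 31).
Sep 23, 1774 → Oct 23, 1774: 30 days (September has 30).
Oct 23, 1774 → Nov 11, 1774: 19 days.
Total: 1357 days.

1357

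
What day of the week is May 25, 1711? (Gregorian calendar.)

Monday

Doomsday rule: the anchor day for the 1700s is Sunday. For year 11: 11÷12 = 0 r 11, and 11÷4 = 2, so 0+11+2 = 13.
Sunday + 13 ≡ Saturday — that's 1711's doomsday.
In May the doomsday date is May 9.
May 25 is 16 days after May 9; 16 mod 7 = 2, so Saturday + 2 = Monday.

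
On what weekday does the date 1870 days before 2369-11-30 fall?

Saturday

Nov 30, 2369 is a Sunday.
1870 mod 7 = 1, so 1870 days before a Sunday is Sunday − 1 = Saturday.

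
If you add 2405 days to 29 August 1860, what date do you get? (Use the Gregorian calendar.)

March 31, 1867

+365 (one year) → Aug 29, 1861 (2040 left).
+365 (one year) → Aug 29, 1862 (1675 left).
+365 (one year) → Aug 29, 1863 (1310 left).
+366 (one year; includes Feb 29, 1864) → Aug 29, 1864 (944 left).
+365 (one year) → Aug 29, 1865 (579 left).
+365 (one year) → Aug 29, 1866 (214 left).
Aug has 31 days: +3 → Sep 1, 1866 (211 left).
Sep has 30 days: +30 → Oct 1, 1866 (181 left).
Oct has 31 days: +31 → Nov 1, 1866 (150 left).
Nov has 30 days: +30 → Dec 1, 1866 (120 left).
Dec has 31 days: +31 → Jan 1, 1867 (89 left).
Jan has 31 days: +31 → Feb 1, 1867 (58 left).
Feb has 28 days: +28 → Mar 1, 1867 (30 left).
+30 → Mar 31, 1867.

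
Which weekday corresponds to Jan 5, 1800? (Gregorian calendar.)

Doomsday rule: the anchor day for the 1800s is Friday. For year 00: 0÷12 = 0 r 0, and 0÷4 = 0, so 0+0+0 = 0.
Friday + 0 ≡ Friday — that's 1800's doomsday.
In January the doomsday date is Jan 3 (1800 is not a leap year (divisible by 100 but not 400)).
Jan 5 is 2 days after Jan 3; 2 mod 7 = 2, so Friday + 2 = Sunday.

Sunday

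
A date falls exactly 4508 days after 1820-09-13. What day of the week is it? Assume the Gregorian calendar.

Wednesday

First find the weekday of Sep 13, 1820. Doomsday rule: the anchor day for the 1800s is Friday. For year 20: 20÷12 = 1 r 8, and 8÷4 = 2, so 1+8+2 = 11.
Friday + 11 ≡ Tuesday — that's 1820's doomsday.
In September the doomsday date is Sep 5.
Sep 13 is 8 days after Sep 5; 8 mod 7 = 1, so Tuesday + 1 = Wednesday.
4508 mod 7 = 0, so 4508 days after a Wednesday is Wednesday + 0 = Wednesday.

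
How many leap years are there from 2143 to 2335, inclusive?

Multiples of 4 in [2143,2335]: 48.
Of those, multiples of 100: 2 (not leap unless ÷400).
Multiples of 400: 0.
Leap years = 48 − 2 + 0 = 46.

46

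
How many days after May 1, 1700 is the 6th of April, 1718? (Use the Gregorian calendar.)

6549

May 1, 1700 → May 1, 1701: 365 days.
May 1, 1701 → May 1, 1702: 365 days.
May 1, 1702 → May 1, 1703: 365 days.
May 1, 1703 → May 1, 1704: 366 days (Feb 29, 1704 is in that span).
May 1, 1704 → May 1, 1705: 365 days.
May 1, 1705 → May 1, 1706: 365 days.
May 1, 1706 → May 1, 1707: 365 days.
May 1, 1707 → May 1, 1708: 366 days (Feb 29, 1708 is in that span).
May 1, 1708 → May 1, 1709: 365 days.
May 1, 1709 → May 1, 1710: 365 days.
May 1, 1710 → May 1, 1711: 365 days.
May 1, 1711 → May 1, 1712: 366 days (Feb 29, 1712 is in that span).
May 1, 1712 → May 1, 1713: 365 days.
May 1, 1713 → May 1, 1714: 365 days.
May 1, 1714 → May 1, 1715: 365 days.
May 1, 1715 → May 1, 1716: 366 days (Feb 29, 1716 is in that span).
May 1, 1716 → May 1, 1717: 365 days.
May 1, 1717 → Jun 1, 1717: 31 days (May has 31).
Jun 1, 1717 → Jul 1, 1717: 30 days (June has 30).
Jul 1, 1717 → Aug 1, 1717: 31 days (July has 31).
Aug 1, 1717 → Sep 1, 1717: 31 days (August has 31).
Sep 1, 1717 → Oct 1, 1717: 30 days (September has 30).
Oct 1, 1717 → Nov 1, 1717: 31 days (October has 31).
Nov 1, 1717 → Dec 1, 1717: 30 days (November has 30).
Dec 1, 1717 → Jan 1, 1718: 31 days (December has 31).
Jan 1, 1718 → Feb 1, 1718: 31 days (January has 31).
Feb 1, 1718 → Mar 1, 1718: 28 days (February has 28).
Mar 1, 1718 → Apr 1, 1718: 31 days (March has 31).
Apr 1, 1718 → Apr 6, 1718: 5 days.
Total: 6549 days.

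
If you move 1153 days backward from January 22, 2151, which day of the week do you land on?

First find the weekday of Jan 22, 2151. Doomsday rule: the anchor day for the 2100s is Sunday. For year 51: 51÷12 = 4 r 3, and 3÷4 = 0, so 4+3+0 = 7.
Sunday + 7 ≡ Sunday — that's 2151's doomsday.
In January the doomsday date is Jan 3 (2151 is not a leap year).
Jan 22 is 19 days after Jan 3; 19 mod 7 = 5, so Sunday + 5 = Friday.
1153 mod 7 = 5, so 1153 days before a Friday is Friday − 5 = Sunday.

Sunday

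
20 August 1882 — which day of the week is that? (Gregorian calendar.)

Doomsday rule: the anchor day for the 1800s is Friday. For year 82: 82÷12 = 6 r 10, and 10÷4 = 2, so 6+10+2 = 18.
Friday + 18 ≡ Tuesday — that's 1882's doomsday.
In August the doomsday date is Aug 8.
Aug 20 is 12 days after Aug 8; 12 mod 7 = 5, so Tuesday + 5 = Sunday.

Sunday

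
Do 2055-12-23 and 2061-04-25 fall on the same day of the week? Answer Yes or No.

From Dec 23, 2055 to Apr 25, 2061 is 1950 days.
1950 mod 7 = 4, so they are different weekdays.
(Dec 23, 2055 is a Thursday; Apr 25, 2061 is a Monday.)

No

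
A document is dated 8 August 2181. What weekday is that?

Wednesday

Doomsday rule: the anchor day for the 2100s is Sunday. For year 81: 81÷12 = 6 r 9, and 9÷4 = 2, so 6+9+2 = 17.
Sunday + 17 ≡ Wednesday — that's 2181's doomsday.
In August the doomsday date is Aug 8.
Aug 8 is the doomsday itself: Wednesday.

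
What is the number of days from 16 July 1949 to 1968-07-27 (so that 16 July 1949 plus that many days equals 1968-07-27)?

6951

Jul 16, 1949 → Jul 16, 1950: 365 days.
Jul 16, 1950 → Jul 16, 1951: 365 days.
Jul 16, 1951 → Jul 16, 1952: 366 days (Feb 29, 1952 is in that span).
Jul 16, 1952 → Jul 16, 1953: 365 days.
Jul 16, 1953 → Jul 16, 1954: 365 days.
Jul 16, 1954 → Jul 16, 1955: 365 days.
Jul 16, 1955 → Jul 16, 1956: 366 days (Feb 29, 1956 is in that span).
Jul 16, 1956 → Jul 16, 1957: 365 days.
Jul 16, 1957 → Jul 16, 1958: 365 days.
Jul 16, 1958 → Jul 16, 1959: 365 days.
Jul 16, 1959 → Jul 16, 1960: 366 days (Feb 29, 1960 is in that span).
Jul 16, 1960 → Jul 16, 1961: 365 days.
Jul 16, 1961 → Jul 16, 1962: 365 days.
Jul 16, 1962 → Jul 16, 1963: 365 days.
Jul 16, 1963 → Jul 16, 1964: 366 days (Feb 29, 1964 is in that span).
Jul 16, 1964 → Jul 16, 1965: 365 days.
Jul 16, 1965 → Jul 16, 1966: 365 days.
Jul 16, 1966 → Jul 16, 1967: 365 days.
Jul 16, 1967 → Aug 16, 1967: 31 days (July has 31).
Aug 16, 1967 → Sep 16, 1967: 31 days (August has 31).
Sep 16, 1967 → Oct 16, 1967: 30 days (September has 30).
Oct 16, 1967 → Nov 16, 1967: 31 days (October has 31).
Nov 16, 1967 → Dec 16, 1967: 30 days (November has 30).
Dec 16, 1967 → Jan 16, 1968: 31 days (December has 31).
Jan 16, 1968 → Feb 16, 1968: 31 days (January has 31).
Feb 16, 1968 → Mar 16, 1968: 29 days (February has 29).
Mar 16, 1968 → Apr 16, 1968: 31 days (March has 31).
Apr 16, 1968 → May 16, 1968: 30 days (April has 30).
May 16, 1968 → Jun 16, 1968: 31 days (May has 31).
Jun 16, 1968 → Jul 16, 1968: 30 days (June has 30).
Jul 16, 1968 → Jul 27, 1968: 11 days.
Total: 6951 days.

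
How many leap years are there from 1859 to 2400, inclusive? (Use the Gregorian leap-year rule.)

132

Multiples of 4 in [1859,2400]: 136.
Of those, multiples of 100: 6 (not leap unless ÷400).
Multiples of 400: 2.
Leap years = 136 − 6 + 2 = 132.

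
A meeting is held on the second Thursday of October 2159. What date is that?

October 11, 2159

October 1, 2159 is a Monday.
The first Thursday is therefore October 4 (3 days later).
The second Thursday is 4 + 1×7 = October 11.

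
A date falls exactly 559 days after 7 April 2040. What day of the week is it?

First find the weekday of Apr 7, 2040. Doomsday rule: the anchor day for the 2000s is Tuesday. For year 40: 40÷12 = 3 r 4, and 4÷4 = 1, so 3+4+1 = 8.
Tuesday + 8 ≡ Wednesday — that's 2040's doomsday.
In April the doomsday date is Apr 4.
Apr 7 is 3 days after Apr 4; 3 mod 7 = 3, so Wednesday + 3 = Saturday.
559 mod 7 = 6, so 559 days after a Saturday is Saturday + 6 = Friday.

Friday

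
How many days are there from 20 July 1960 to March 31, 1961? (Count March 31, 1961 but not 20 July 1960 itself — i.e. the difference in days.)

Jul 20, 1960 → Aug 20, 1960: 31 days (July has 31).
Aug 20, 1960 → Sep 20, 1960: 31 days (August has 31).
Sep 20, 1960 → Oct 20, 1960: 30 days (September has 30).
Oct 20, 1960 → Nov 20, 1960: 31 days (October has 31).
Nov 20, 1960 → Dec 20, 1960: 30 days (November has 30).
Dec 20, 1960 → Jan 20, 1961: 31 days (December has 31).
Jan 20, 1961 → Feb 20, 1961: 31 days (January has 31).
Feb 20, 1961 → Mar 20, 1961: 28 days (February has 28).
Mar 20, 1961 → Mar 31, 1961: 11 days.
Total: 254 days.

254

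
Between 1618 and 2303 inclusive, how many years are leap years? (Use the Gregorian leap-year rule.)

Multiples of 4 in [1618,2303]: 171.
Of those, multiples of 100: 7 (not leap unless ÷400).
Multiples of 400: 1.
Leap years = 171 − 7 + 1 = 165.

165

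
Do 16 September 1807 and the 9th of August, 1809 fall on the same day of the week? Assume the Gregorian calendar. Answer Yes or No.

From Sep 16, 1807 to Aug 9, 1809 is 693 days.
693 mod 7 = 0, so they are the same weekday.
(Sep 16, 1807 is a Wednesday; Aug 9, 1809 is a Wednesday.)

Yes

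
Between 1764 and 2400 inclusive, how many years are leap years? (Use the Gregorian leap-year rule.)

Multiples of 4 in [1764,2400]: 160.
Of those, multiples of 100: 7 (not leap unless ÷400).
Multiples of 400: 2.
Leap years = 160 − 7 + 2 = 155.

155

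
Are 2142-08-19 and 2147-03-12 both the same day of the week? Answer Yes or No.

Yes

From Aug 19, 2142 to Mar 12, 2147 is 1666 days.
1666 mod 7 = 0, so they are the same weekday.
(Aug 19, 2142 is a Sunday; Mar 12, 2147 is a Sunday.)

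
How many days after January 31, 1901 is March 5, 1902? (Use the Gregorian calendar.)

Jan 31, 1901 → Feb 28, 1901: 28 days (January has 31).
Feb 28, 1901 → Mar 28, 1901: 28 days (February has 28).
Mar 28, 1901 → Apr 28, 1901: 31 days (March has 31).
Apr 28, 1901 → May 28, 1901: 30 days (April has 30).
May 28, 1901 → Jun 28, 1901: 31 days (May has 31).
Jun 28, 1901 → Jul 28, 1901: 30 days (June has 30).
Jul 28, 1901 → Aug 28, 1901: 31 days (July has 31).
Aug 28, 1901 → Sep 28, 1901: 31 days (August has 31).
Sep 28, 1901 → Oct 28, 1901: 30 days (September has 30).
Oct 28, 1901 → Nov 28, 1901: 31 days (October has 31).
Nov 28, 1901 → Dec 28, 1901: 30 days (November has 30).
Dec 28, 1901 → Jan 28, 1902: 31 days (December has 31).
Jan 28, 1902 → Feb 28, 1902: 31 days (January has 31).
Feb 28, 1902 → Mar 5, 1902: 5 days.
Total: 398 days.

398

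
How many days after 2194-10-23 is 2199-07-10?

1721

Oct 23, 2194 → Oct 23, 2195: 365 days.
Oct 23, 2195 → Oct 23, 2196: 366 days (Feb 29, 2196 is in that span).
Oct 23, 2196 → Oct 23, 2197: 365 days.
Oct 23, 2197 → Oct 23, 2198: 365 days.
Oct 23, 2198 → Nov 23, 2198: 31 days (October has 31).
Nov 23, 2198 → Dec 23, 2198: 30 days (November has 30).
Dec 23, 2198 → Jan 23, 2199: 31 days (December has 31).
Jan 23, 2199 → Feb 23, 2199: 31 days (January has 31).
Feb 23, 2199 → Mar 23, 2199: 28 days (February has 28).
Mar 23, 2199 → Apr 23, 2199: 31 days (March has 31).
Apr 23, 2199 → May 23, 2199: 30 days (April has 30).
May 23, 2199 → Jun 23, 2199: 31 days (May has 31).
Jun 23, 2199 → Jul 10, 2199: 17 days.
Total: 1721 days.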